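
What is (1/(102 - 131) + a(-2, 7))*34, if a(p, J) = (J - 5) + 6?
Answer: 7854/29 ≈ 270.83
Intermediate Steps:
a(p, J) = 1 + J (a(p, J) = (-5 + J) + 6 = 1 + J)
(1/(102 - 131) + a(-2, 7))*34 = (1/(102 - 131) + (1 + 7))*34 = (1/(-29) + 8)*34 = (-1/29 + 8)*34 = (231/29)*34 = 7854/29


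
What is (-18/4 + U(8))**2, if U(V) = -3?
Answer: 225/4 ≈ 56.250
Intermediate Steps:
(-18/4 + U(8))**2 = (-18/4 - 3)**2 = (-18*1/4 - 3)**2 = (-9/2 - 3)**2 = (-15/2)**2 = 225/4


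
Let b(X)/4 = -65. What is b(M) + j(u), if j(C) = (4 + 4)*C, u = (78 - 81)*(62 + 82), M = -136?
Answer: -3716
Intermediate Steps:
b(X) = -260 (b(X) = 4*(-65) = -260)
u = -432 (u = -3*144 = -432)
j(C) = 8*C
b(M) + j(u) = -260 + 8*(-432) = -260 - 3456 = -3716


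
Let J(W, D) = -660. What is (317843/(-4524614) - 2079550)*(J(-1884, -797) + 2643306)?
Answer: -12432541317718081389/2262307 ≈ -5.4955e+12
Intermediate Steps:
(317843/(-4524614) - 2079550)*(J(-1884, -797) + 2643306) = (317843/(-4524614) - 2079550)*(-660 + 2643306) = (317843*(-1/4524614) - 2079550)*2642646 = (-317843/4524614 - 2079550)*2642646 = -9409161361543/4524614*2642646 = -12432541317718081389/2262307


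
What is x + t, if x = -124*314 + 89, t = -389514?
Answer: -428361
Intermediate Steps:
x = -38847 (x = -38936 + 89 = -38847)
x + t = -38847 - 389514 = -428361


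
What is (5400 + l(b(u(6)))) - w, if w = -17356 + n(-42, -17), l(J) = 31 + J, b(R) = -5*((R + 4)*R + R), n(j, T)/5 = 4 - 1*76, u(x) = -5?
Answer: 23147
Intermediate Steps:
n(j, T) = -360 (n(j, T) = 5*(4 - 1*76) = 5*(4 - 76) = 5*(-72) = -360)
b(R) = -5*R - 5*R*(4 + R) (b(R) = -5*((4 + R)*R + R) = -5*(R*(4 + R) + R) = -5*(R + R*(4 + R)) = -5*R - 5*R*(4 + R))
w = -17716 (w = -17356 - 360 = -17716)
(5400 + l(b(u(6)))) - w = (5400 + (31 - 5*(-5)*(5 - 5))) - 1*(-17716) = (5400 + (31 - 5*(-5)*0)) + 17716 = (5400 + (31 + 0)) + 17716 = (5400 + 31) + 17716 = 5431 + 17716 = 23147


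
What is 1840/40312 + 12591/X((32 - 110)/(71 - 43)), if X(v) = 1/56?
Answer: 3552978974/5039 ≈ 7.0510e+5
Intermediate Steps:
X(v) = 1/56
1840/40312 + 12591/X((32 - 110)/(71 - 43)) = 1840/40312 + 12591/(1/56) = 1840*(1/40312) + 12591*56 = 230/5039 + 705096 = 3552978974/5039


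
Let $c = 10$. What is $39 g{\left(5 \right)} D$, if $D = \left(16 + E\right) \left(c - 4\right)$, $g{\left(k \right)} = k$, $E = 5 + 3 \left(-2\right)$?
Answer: $17550$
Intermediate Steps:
$E = -1$ ($E = 5 - 6 = -1$)
$D = 90$ ($D = \left(16 - 1\right) \left(10 - 4\right) = 15 \cdot 6 = 90$)
$39 g{\left(5 \right)} D = 39 \cdot 5 \cdot 90 = 195 \cdot 90 = 17550$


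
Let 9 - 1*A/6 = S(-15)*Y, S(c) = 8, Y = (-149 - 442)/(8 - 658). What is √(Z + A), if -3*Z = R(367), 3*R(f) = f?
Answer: I*√1156753/195 ≈ 5.5155*I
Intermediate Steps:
R(f) = f/3
Y = 591/650 (Y = -591/(-650) = -591*(-1/650) = 591/650 ≈ 0.90923)
Z = -367/9 ≈ -40.778
A = 3366/325 (A = 54 - 48*591/650 = 54 - 6*2364/325 = 54 - 14184/325 = 3366/325 ≈ 10.357)
√(Z + A) = √(-367/9 + 3366/325) = √(-88981/2925) = I*√1156753/195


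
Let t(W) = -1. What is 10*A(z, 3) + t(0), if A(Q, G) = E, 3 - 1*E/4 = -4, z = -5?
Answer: 279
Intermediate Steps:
E = 28 (E = 12 - 4*(-4) = 12 + 16 = 28)
A(Q, G) = 28
10*A(z, 3) + t(0) = 10*28 - 1 = 280 - 1 = 279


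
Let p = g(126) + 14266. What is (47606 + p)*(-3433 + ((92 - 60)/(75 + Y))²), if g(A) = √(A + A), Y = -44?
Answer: -204059362608/961 - 19788534*√7/961 ≈ -2.1240e+8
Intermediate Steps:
g(A) = √2*√A (g(A) = √(2*A) = √2*√A)
p = 14266 + 6*√7 (p = √2*√126 + 14266 = √2*(3*√14) + 14266 = 6*√7 + 14266 = 14266 + 6*√7 ≈ 14282.)
(47606 + p)*(-3433 + ((92 - 60)/(75 + Y))²) = (47606 + (14266 + 6*√7))*(-3433 + ((92 - 60)/(75 - 44))²) = (61872 + 6*√7)*(-3433 + (32/31)²) = (61872 + 6*√7)*(-3433 + 1024/961) = (61872 + 6*√7)*(-3298089/961) = -204059362608/961 - 19788534*√7/961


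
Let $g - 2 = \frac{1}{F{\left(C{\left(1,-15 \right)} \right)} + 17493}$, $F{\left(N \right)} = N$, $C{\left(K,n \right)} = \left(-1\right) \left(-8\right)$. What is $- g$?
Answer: $- \frac{35003}{17501} \approx -2.0001$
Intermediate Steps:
$C{\left(K,n \right)} = 8$
$g = \frac{35003}{17501}$ ($g = 2 + \frac{1}{8 + 17493} = 2 + \frac{1}{17501} = \frac{35003}{17501} \approx 2.0001$)
$- g = \left(-1\right) \frac{35003}{17501} = - \frac{35003}{17501}$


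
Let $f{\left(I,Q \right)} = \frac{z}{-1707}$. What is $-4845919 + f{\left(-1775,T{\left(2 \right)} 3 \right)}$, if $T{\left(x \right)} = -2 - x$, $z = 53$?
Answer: $- \frac{8271983786}{1707} \approx -4.8459 \cdot 10^{6}$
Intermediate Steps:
$f{\left(I,Q \right)} = - \frac{53}{1707}$ ($f{\left(I,Q \right)} = \frac{53}{-1707} = 53 \left(- \frac{1}{1707}\right) = - \frac{53}{1707}$)
$-4845919 + f{\left(-1775,T{\left(2 \right)} 3 \right)} = -4845919 - \frac{53}{1707} = - \frac{8271983786}{1707}$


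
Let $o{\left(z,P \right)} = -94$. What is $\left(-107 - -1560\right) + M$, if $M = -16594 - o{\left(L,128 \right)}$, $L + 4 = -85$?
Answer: $-15047$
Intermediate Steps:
$L = -89$ ($L = -4 - 85 = -89$)
$M = -16500$ ($M = -16594 - -94 = -16594 + 94 = -16500$)
$\left(-107 - -1560\right) + M = \left(-107 - -1560\right) - 16500 = \left(-107 + 1560\right) - 16500 = 1453 - 16500 = -15047$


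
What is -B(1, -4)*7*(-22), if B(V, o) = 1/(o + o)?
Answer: -77/4 ≈ -19.250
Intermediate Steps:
B(V, o) = 1/(2*o)
-B(1, -4)*7*(-22) = -((½)/(-4))*7*(-22) = -((½)*(-¼))*7*(-22) = -(-⅛*7)*(-22) = -(-7)*(-22)/8 = -1*77/4 = -77/4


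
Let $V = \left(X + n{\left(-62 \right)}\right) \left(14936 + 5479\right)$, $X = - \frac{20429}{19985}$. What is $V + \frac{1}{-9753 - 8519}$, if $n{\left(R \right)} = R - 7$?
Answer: $- \frac{182839222471}{127904} \approx -1.4295 \cdot 10^{6}$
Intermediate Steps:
$X = - \frac{20429}{19985}$ ($X = \left(-20429\right) \frac{1}{19985} = - \frac{20429}{19985} \approx -1.0222$)
$n{\left(R \right)} = -7 + R$ ($n{\left(R \right)} = R - 7 = -7 + R$)
$V = - \frac{5713725702}{3997}$ ($V = \left(- \frac{20429}{19985} - 69\right) \left(14936 + 5479\right) = \left(- \frac{20429}{19985} - 69\right) 20415 = \left(- \frac{1399394}{19985}\right) 20415 = - \frac{5713725702}{3997} \approx -1.4295 \cdot 10^{6}$)
$V + \frac{1}{-9753 - 8519} = - \frac{5713725702}{3997} + \frac{1}{-9753 - 8519} = - \frac{5713725702}{3997} + \frac{1}{-18272} = - \frac{5713725702}{3997} - \frac{1}{18272} = - \frac{182839222471}{127904}$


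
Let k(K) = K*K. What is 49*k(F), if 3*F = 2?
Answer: 196/9 ≈ 21.778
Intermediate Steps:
F = ⅔ (F = (⅓)*2 = ⅔ ≈ 0.66667)
k(K) = K²
49*k(F) = 49*(⅔)² = 49*(4/9) = 196/9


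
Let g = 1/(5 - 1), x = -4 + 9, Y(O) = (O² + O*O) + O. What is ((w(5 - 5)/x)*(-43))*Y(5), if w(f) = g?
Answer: -473/4 ≈ -118.25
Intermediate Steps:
Y(O) = O + 2*O² (Y(O) = (O² + O²) + O = 2*O² + O = O + 2*O²)
x = 5
g = ¼ (g = 1/4 = ¼ ≈ 0.25000)
w(f) = ¼
((w(5 - 5)/x)*(-43))*Y(5) = (((¼)/5)*(-43))*(5*(1 + 2*5)) = (((¼)*(⅕))*(-43))*(5*(1 + 10)) = ((1/20)*(-43))*(5*11) = -43/20*55 = -473/4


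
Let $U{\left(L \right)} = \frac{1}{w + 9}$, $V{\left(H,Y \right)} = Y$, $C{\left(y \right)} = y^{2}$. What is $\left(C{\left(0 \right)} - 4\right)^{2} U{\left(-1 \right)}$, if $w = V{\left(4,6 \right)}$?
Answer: $\frac{16}{15} \approx 1.0667$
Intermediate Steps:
$w = 6$
$U{\left(L \right)} = \frac{1}{15}$ ($U{\left(L \right)} = \frac{1}{6 + 9} = \frac{1}{15}$)
$\left(C{\left(0 \right)} - 4\right)^{2} U{\left(-1 \right)} = \left(0^{2} - 4\right)^{2} \cdot \frac{1}{15} = \left(0 - 4\right)^{2} \cdot \frac{1}{15} = \left(-4\right)^{2} \cdot \frac{1}{15} = 16 \cdot \frac{1}{15} = \frac{16}{15}$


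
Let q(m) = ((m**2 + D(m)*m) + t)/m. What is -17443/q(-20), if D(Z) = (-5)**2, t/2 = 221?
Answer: 174430/171 ≈ 1020.1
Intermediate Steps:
t = 442 (t = 2*221 = 442)
D(Z) = 25
q(m) = (442 + m**2 + 25*m)/m (q(m) = ((m**2 + 25*m) + 442)/m = (442 + m**2 + 25*m)/m)
-17443/q(-20) = -17443/(25 - 20 + 442/(-20)) = -17443/(25 - 20 + 442*(-1/20)) = -17443/(25 - 20 - 221/10) = -17443/(-171/10) = -17443*(-10/171) = 174430/171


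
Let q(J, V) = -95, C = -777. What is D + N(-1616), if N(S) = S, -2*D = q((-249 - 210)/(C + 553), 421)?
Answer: -3137/2 ≈ -1568.5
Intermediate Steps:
D = 95/2 (D = -1/2*(-95) = 95/2 ≈ 47.500)
D + N(-1616) = 95/2 - 1616 = -3137/2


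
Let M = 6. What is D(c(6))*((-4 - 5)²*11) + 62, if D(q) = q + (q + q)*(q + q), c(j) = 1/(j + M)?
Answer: 161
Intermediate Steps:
c(j) = 1/(6 + j) (c(j) = 1/(j + 6) = 1/(6 + j))
D(q) = q + 4*q² (D(q) = q + (2*q)*(2*q) = q + 4*q²)
D(c(6))*((-4 - 5)²*11) + 62 = ((1 + 4/(6 + 6))/(6 + 6))*((-4 - 5)²*11) + 62 = ((1 + 4/12)/12)*((-9)²*11) + 62 = ((1 + 4*(1/12))/12)*(81*11) + 62 = ((1 + ⅓)/12)*891 + 62 = ((1/12)*(4/3))*891 + 62 = (⅑)*891 + 62 = 99 + 62 = 161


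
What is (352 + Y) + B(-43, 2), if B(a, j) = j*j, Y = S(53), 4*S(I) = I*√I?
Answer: 356 + 53*√53/4 ≈ 452.46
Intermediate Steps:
S(I) = I^(3/2)/4 (S(I) = (I*√I)/4 = I^(3/2)/4)
Y = 53*√53/4 (Y = 53^(3/2)/4 = (53*√53)/4 = 53*√53/4 ≈ 96.461)
B(a, j) = j²
(352 + Y) + B(-43, 2) = (352 + 53*√53/4) + 2² = (352 + 53*√53/4) + 4 = 356 + 53*√53/4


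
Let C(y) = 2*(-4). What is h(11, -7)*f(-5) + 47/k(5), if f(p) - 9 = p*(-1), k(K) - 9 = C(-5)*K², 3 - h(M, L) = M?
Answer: -21439/191 ≈ -112.25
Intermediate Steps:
h(M, L) = 3 - M
C(y) = -8
k(K) = 9 - 8*K²
f(p) = 9 - p (f(p) = 9 + p*(-1) = 9 - p)
h(11, -7)*f(-5) + 47/k(5) = (3 - 1*11)*(9 - 1*(-5)) + 47/(9 - 8*5²) = (3 - 11)*(9 + 5) + 47/(9 - 8*25) = -8*14 + 47/(9 - 200) = -112 + 47/(-191) = -112 + 47*(-1/191) = -112 - 47/191 = -21439/191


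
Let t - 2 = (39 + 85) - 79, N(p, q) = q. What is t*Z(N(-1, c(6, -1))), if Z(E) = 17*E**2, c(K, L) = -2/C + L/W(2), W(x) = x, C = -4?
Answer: 0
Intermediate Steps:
c(K, L) = 1/2 + L/2 (c(K, L) = -2/(-4) + L/2 = -2*(-1/4) + L*(1/2) = 1/2 + L/2)
t = 47 (t = 2 + ((39 + 85) - 79) = 2 + (124 - 79) = 2 + 45 = 47)
t*Z(N(-1, c(6, -1))) = 47*(17*(1/2 + (1/2)*(-1))**2) = 47*(17*(1/2 - 1/2)**2) = 47*(17*0**2) = 47*(17*0) = 47*0 = 0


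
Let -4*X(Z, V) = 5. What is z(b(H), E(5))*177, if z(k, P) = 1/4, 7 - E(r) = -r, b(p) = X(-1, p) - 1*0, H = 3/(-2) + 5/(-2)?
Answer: 177/4 ≈ 44.250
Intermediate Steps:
X(Z, V) = -5/4 (X(Z, V) = -¼*5 = -5/4)
H = -4 (H = 3*(-½) + 5*(-½) = -3/2 - 5/2 = -4)
b(p) = -5/4 (b(p) = -5/4 - 1*0 = -5/4 + 0 = -5/4)
E(r) = 7 + r (E(r) = 7 - (-1)*r = 7 + r)
z(k, P) = ¼ (z(k, P) = 1*(¼) = ¼)
z(b(H), E(5))*177 = (¼)*177 = 177/4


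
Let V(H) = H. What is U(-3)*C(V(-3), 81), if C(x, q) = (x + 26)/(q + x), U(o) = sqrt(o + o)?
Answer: 23*I*sqrt(6)/78 ≈ 0.72229*I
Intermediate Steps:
U(o) = sqrt(2)*sqrt(o) (U(o) = sqrt(2*o) = sqrt(2)*sqrt(o))
C(x, q) = (26 + x)/(q + x)
U(-3)*C(V(-3), 81) = (sqrt(2)*sqrt(-3))*((26 - 3)/(81 - 3)) = (sqrt(2)*(I*sqrt(3)))*(23/78) = (I*sqrt(6))*((1/78)*23) = (I*sqrt(6))*(23/78) = 23*I*sqrt(6)/78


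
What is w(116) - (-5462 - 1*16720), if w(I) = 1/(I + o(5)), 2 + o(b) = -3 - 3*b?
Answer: 2129473/96 ≈ 22182.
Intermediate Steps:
o(b) = -5 - 3*b (o(b) = -2 + (-3 - 3*b) = -5 - 3*b)
w(I) = 1/(-20 + I) (w(I) = 1/(I + (-5 - 3*5)) = 1/(I + (-5 - 15)) = 1/(I - 20) = 1/(-20 + I))
w(116) - (-5462 - 1*16720) = 1/(-20 + 116) - (-5462 - 1*16720) = 1/96 - (-5462 - 16720) = 1/96 - 1*(-22182) = 1/96 + 22182 = 2129473/96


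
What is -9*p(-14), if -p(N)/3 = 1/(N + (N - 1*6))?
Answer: -27/34 ≈ -0.79412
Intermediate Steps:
p(N) = -3/(-6 + 2*N) (p(N) = -3/(N + (N - 1*6)) = -3/(N + (N - 6)) = -3/(N + (-6 + N)) = -3/(-6 + 2*N))
-9*p(-14) = -(-27)/(-6 + 2*(-14)) = -(-27)/(-6 - 28) = -(-27)/(-34) = -(-27)*(-1)/34 = -9*3/34 = -27/34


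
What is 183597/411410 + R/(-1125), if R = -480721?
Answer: 39595994647/92567250 ≈ 427.75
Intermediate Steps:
183597/411410 + R/(-1125) = 183597/411410 - 480721/(-1125) = 183597*(1/411410) - 480721*(-1/1125) = 183597/411410 + 480721/1125 = 39595994647/92567250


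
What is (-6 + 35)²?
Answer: 841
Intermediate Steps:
(-6 + 35)² = 29² = 841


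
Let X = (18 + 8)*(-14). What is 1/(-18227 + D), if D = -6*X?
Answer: -1/16043 ≈ -6.2332e-5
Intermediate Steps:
X = -364 (X = 26*(-14) = -364)
D = 2184 (D = -6*(-364) = 2184)
1/(-18227 + D) = 1/(-18227 + 2184) = 1/(-16043) = -1/16043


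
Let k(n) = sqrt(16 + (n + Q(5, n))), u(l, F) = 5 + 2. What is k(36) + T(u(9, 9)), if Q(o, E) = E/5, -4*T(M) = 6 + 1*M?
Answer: -13/4 + 2*sqrt(370)/5 ≈ 4.4442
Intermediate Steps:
u(l, F) = 7
T(M) = -3/2 - M/4 (T(M) = -(6 + 1*M)/4 = -(6 + M)/4 = -3/2 - M/4)
Q(o, E) = E/5 (Q(o, E) = E*(1/5) = E/5)
k(n) = sqrt(16 + 6*n/5) (k(n) = sqrt(16 + (n + n/5)) = sqrt(16 + 6*n/5))
k(36) + T(u(9, 9)) = sqrt(400 + 30*36)/5 + (-3/2 - 1/4*7) = sqrt(400 + 1080)/5 + (-3/2 - 7/4) = sqrt(1480)/5 - 13/4 = (2*sqrt(370))/5 - 13/4 = 2*sqrt(370)/5 - 13/4 = -13/4 + 2*sqrt(370)/5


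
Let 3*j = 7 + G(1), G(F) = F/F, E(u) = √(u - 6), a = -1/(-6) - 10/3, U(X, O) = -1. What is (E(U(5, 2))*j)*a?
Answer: -76*I*√7/9 ≈ -22.342*I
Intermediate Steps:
a = -19/6 (a = -1*(-⅙) - 10*⅓ = ⅙ - 10/3 = -19/6 ≈ -3.1667)
E(u) = √(-6 + u)
G(F) = 1
j = 8/3 (j = (7 + 1)/3 = (⅓)*8 = 8/3 ≈ 2.6667)
(E(U(5, 2))*j)*a = (√(-6 - 1)*(8/3))*(-19/6) = (√(-7)*(8/3))*(-19/6) = ((I*√7)*(8/3))*(-19/6) = (8*I*√7/3)*(-19/6) = -76*I*√7/9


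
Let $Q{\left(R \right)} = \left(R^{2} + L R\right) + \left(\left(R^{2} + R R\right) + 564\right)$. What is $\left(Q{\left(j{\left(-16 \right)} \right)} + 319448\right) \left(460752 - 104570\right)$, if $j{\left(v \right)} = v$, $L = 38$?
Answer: $114039503304$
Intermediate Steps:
$Q{\left(R \right)} = 564 + 3 R^{2} + 38 R$ ($Q{\left(R \right)} = \left(R^{2} + 38 R\right) + \left(\left(R^{2} + R R\right) + 564\right) = \left(R^{2} + 38 R\right) + \left(\left(R^{2} + R^{2}\right) + 564\right) = \left(R^{2} + 38 R\right) + \left(2 R^{2} + 564\right) = \left(R^{2} + 38 R\right) + \left(564 + 2 R^{2}\right) = 564 + 3 R^{2} + 38 R$)
$\left(Q{\left(j{\left(-16 \right)} \right)} + 319448\right) \left(460752 - 104570\right) = \left(\left(564 + 3 \left(-16\right)^{2} + 38 \left(-16\right)\right) + 319448\right) \left(460752 - 104570\right) = \left(\left(564 + 3 \cdot 256 - 608\right) + 319448\right) 356182 = \left(\left(564 + 768 - 608\right) + 319448\right) 356182 = \left(724 + 319448\right) 356182 = 320172 \cdot 356182 = 114039503304$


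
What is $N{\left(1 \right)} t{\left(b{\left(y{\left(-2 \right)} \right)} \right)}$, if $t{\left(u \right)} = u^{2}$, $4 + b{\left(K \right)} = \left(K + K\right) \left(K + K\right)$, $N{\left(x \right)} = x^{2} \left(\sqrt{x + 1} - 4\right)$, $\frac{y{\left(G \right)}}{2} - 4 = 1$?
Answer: $-627264 + 156816 \sqrt{2} \approx -4.0549 \cdot 10^{5}$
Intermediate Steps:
$y{\left(G \right)} = 10$ ($y{\left(G \right)} = 8 + 2 \cdot 1 = 8 + 2 = 10$)
$N{\left(x \right)} = x^{2} \left(-4 + \sqrt{1 + x}\right)$ ($N{\left(x \right)} = x^{2} \left(\sqrt{1 + x} - 4\right) = x^{2} \left(-4 + \sqrt{1 + x}\right)$)
$b{\left(K \right)} = -4 + 4 K^{2}$ ($b{\left(K \right)} = -4 + \left(K + K\right) \left(K + K\right) = -4 + 2 K 2 K = -4 + 4 K^{2}$)
$N{\left(1 \right)} t{\left(b{\left(y{\left(-2 \right)} \right)} \right)} = 1^{2} \left(-4 + \sqrt{1 + 1}\right) \left(-4 + 4 \cdot 10^{2}\right)^{2} = 1 \left(-4 + \sqrt{2}\right) \left(-4 + 4 \cdot 100\right)^{2} = \left(-4 + \sqrt{2}\right) \left(-4 + 400\right)^{2} = \left(-4 + \sqrt{2}\right) 396^{2} = \left(-4 + \sqrt{2}\right) 156816 = -627264 + 156816 \sqrt{2}$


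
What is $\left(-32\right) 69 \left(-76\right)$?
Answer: $167808$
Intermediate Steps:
$\left(-32\right) 69 \left(-76\right) = \left(-2208\right) \left(-76\right) = 167808$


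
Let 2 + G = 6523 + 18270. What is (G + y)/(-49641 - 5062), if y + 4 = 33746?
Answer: -58533/54703 ≈ -1.0700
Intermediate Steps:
y = 33742 (y = -4 + 33746 = 33742)
G = 24791 (G = -2 + (6523 + 18270) = -2 + 24793 = 24791)
(G + y)/(-49641 - 5062) = (24791 + 33742)/(-49641 - 5062) = 58533/(-54703) = 58533*(-1/54703) = -58533/54703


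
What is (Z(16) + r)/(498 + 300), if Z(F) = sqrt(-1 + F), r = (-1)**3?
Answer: -1/798 + sqrt(15)/798 ≈ 0.0036002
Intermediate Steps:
r = -1
(Z(16) + r)/(498 + 300) = (sqrt(-1 + 16) - 1)/(498 + 300) = (sqrt(15) - 1)/798 = (-1 + sqrt(15))*(1/798) = -1/798 + sqrt(15)/798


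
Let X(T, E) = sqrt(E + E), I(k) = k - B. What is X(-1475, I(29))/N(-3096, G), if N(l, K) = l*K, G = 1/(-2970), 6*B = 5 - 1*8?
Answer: 165*sqrt(59)/172 ≈ 7.3685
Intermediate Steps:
B = -1/2 (B = (5 - 1*8)/6 = (5 - 8)/6 = (1/6)*(-3) = -1/2 ≈ -0.50000)
G = -1/2970 ≈ -0.00033670
I(k) = 1/2 + k (I(k) = k - 1*(-1/2) = k + 1/2 = 1/2 + k)
X(T, E) = sqrt(2)*sqrt(E) (X(T, E) = sqrt(2*E) = sqrt(2)*sqrt(E))
N(l, K) = K*l
X(-1475, I(29))/N(-3096, G) = (sqrt(2)*sqrt(1/2 + 29))/((-1/2970*(-3096))) = (sqrt(2)*sqrt(59/2))/(172/165) = (sqrt(2)*(sqrt(118)/2))*(165/172) = sqrt(59)*(165/172) = 165*sqrt(59)/172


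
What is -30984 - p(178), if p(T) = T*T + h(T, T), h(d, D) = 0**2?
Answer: -62668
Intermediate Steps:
h(d, D) = 0
p(T) = T**2 (p(T) = T*T + 0 = T**2 + 0 = T**2)
-30984 - p(178) = -30984 - 1*178**2 = -30984 - 1*31684 = -30984 - 31684 = -62668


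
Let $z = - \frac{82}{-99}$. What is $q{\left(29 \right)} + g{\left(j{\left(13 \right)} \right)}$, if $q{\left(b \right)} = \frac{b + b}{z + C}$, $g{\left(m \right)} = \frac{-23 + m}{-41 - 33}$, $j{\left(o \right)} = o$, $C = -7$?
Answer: $- \frac{209399}{22607} \approx -9.2626$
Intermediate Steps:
$z = \frac{82}{99}$ ($z = \left(-82\right) \left(- \frac{1}{99}\right) = \frac{82}{99} \approx 0.82828$)
$g{\left(m \right)} = \frac{23}{74} - \frac{m}{74}$ ($g{\left(m \right)} = \frac{-23 + m}{-74} = \left(-23 + m\right) \left(- \frac{1}{74}\right) = \frac{23}{74} - \frac{m}{74}$)
$q{\left(b \right)} = - \frac{198 b}{611}$ ($q{\left(b \right)} = \frac{b + b}{\frac{82}{99} - 7} = \frac{2 b}{- \frac{611}{99}} = 2 b \left(- \frac{99}{611}\right) = - \frac{198 b}{611}$)
$q{\left(29 \right)} + g{\left(j{\left(13 \right)} \right)} = \left(- \frac{198}{611}\right) 29 + \left(\frac{23}{74} - \frac{13}{74}\right) = - \frac{5742}{611} + \left(\frac{23}{74} - \frac{13}{74}\right) = - \frac{5742}{611} + \frac{5}{37} = - \frac{209399}{22607}$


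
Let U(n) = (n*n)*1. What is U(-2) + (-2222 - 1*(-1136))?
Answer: -1082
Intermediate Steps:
U(n) = n² (U(n) = n²*1 = n²)
U(-2) + (-2222 - 1*(-1136)) = (-2)² + (-2222 - 1*(-1136)) = 4 + (-2222 + 1136) = 4 - 1086 = -1082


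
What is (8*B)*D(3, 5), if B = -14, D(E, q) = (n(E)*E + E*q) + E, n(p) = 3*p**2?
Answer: -11088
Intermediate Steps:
D(E, q) = E + 3*E**3 + E*q (D(E, q) = ((3*E**2)*E + E*q) + E = (3*E**3 + E*q) + E = E + 3*E**3 + E*q)
(8*B)*D(3, 5) = (8*(-14))*(3*(1 + 5 + 3*3**2)) = -336*(1 + 5 + 3*9) = -336*(1 + 5 + 27) = -336*33 = -112*99 = -11088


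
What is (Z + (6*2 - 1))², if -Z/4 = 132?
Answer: 267289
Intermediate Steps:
Z = -528 (Z = -4*132 = -528)
(Z + (6*2 - 1))² = (-528 + (6*2 - 1))² = (-528 + (12 - 1))² = (-528 + 11)² = (-517)² = 267289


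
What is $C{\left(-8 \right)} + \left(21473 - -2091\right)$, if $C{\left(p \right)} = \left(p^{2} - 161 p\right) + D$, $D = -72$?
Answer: $24844$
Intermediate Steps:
$C{\left(p \right)} = -72 + p^{2} - 161 p$ ($C{\left(p \right)} = \left(p^{2} - 161 p\right) - 72 = -72 + p^{2} - 161 p$)
$C{\left(-8 \right)} + \left(21473 - -2091\right) = \left(-72 + \left(-8\right)^{2} - -1288\right) + \left(21473 - -2091\right) = \left(-72 + 64 + 1288\right) + \left(21473 + 2091\right) = 1280 + 23564 = 24844$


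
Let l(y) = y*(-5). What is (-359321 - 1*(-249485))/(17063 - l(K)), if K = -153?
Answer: -54918/8149 ≈ -6.7392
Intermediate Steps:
l(y) = -5*y
(-359321 - 1*(-249485))/(17063 - l(K)) = (-359321 - 1*(-249485))/(17063 - (-5)*(-153)) = (-359321 + 249485)/(17063 - 1*765) = -109836/(17063 - 765) = -109836/16298 = -109836*1/16298 = -54918/8149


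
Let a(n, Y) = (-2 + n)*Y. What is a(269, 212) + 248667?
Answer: 305271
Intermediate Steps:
a(n, Y) = Y*(-2 + n)
a(269, 212) + 248667 = 212*(-2 + 269) + 248667 = 212*267 + 248667 = 56604 + 248667 = 305271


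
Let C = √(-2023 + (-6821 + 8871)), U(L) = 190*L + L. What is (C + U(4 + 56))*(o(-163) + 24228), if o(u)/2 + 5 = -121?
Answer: 274764960 + 71928*√3 ≈ 2.7489e+8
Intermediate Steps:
o(u) = -252 (o(u) = -10 + 2*(-121) = -10 - 242 = -252)
U(L) = 191*L
C = 3*√3 (C = √(-2023 + 2050) = √27 = 3*√3 ≈ 5.1962)
(C + U(4 + 56))*(o(-163) + 24228) = (3*√3 + 191*(4 + 56))*(-252 + 24228) = (3*√3 + 191*60)*23976 = (3*√3 + 11460)*23976 = (11460 + 3*√3)*23976 = 274764960 + 71928*√3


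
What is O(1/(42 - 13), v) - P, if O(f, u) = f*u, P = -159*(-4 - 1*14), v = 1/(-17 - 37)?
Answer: -4481893/1566 ≈ -2862.0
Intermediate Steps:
v = -1/54 (v = 1/(-54) = -1/54 ≈ -0.018519)
P = 2862 (P = -159*(-4 - 14) = -159*(-18) = 2862)
O(1/(42 - 13), v) - P = -1/54/(42 - 13) - 1*2862 = -1/54/29 - 2862 = (1/29)*(-1/54) - 2862 = -1/1566 - 2862 = -4481893/1566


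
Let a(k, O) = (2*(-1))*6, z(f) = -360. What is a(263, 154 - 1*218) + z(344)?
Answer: -372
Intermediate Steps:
a(k, O) = -12 (a(k, O) = -2*6 = -12)
a(263, 154 - 1*218) + z(344) = -12 - 360 = -372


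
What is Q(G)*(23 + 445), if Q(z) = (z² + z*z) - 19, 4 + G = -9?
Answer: 149292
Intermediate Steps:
G = -13 (G = -4 - 9 = -13)
Q(z) = -19 + 2*z² (Q(z) = (z² + z²) - 19 = 2*z² - 19 = -19 + 2*z²)
Q(G)*(23 + 445) = (-19 + 2*(-13)²)*(23 + 445) = (-19 + 2*169)*468 = (-19 + 338)*468 = 319*468 = 149292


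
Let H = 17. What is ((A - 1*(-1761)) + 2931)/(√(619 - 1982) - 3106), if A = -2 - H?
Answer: -14514338/9648599 - 4673*I*√1363/9648599 ≈ -1.5043 - 0.01788*I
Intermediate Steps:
A = -19 (A = -2 - 1*17 = -2 - 17 = -19)
((A - 1*(-1761)) + 2931)/(√(619 - 1982) - 3106) = ((-19 - 1*(-1761)) + 2931)/(√(619 - 1982) - 3106) = ((-19 + 1761) + 2931)/(√(-1363) - 3106) = (1742 + 2931)/(I*√1363 - 3106) = 4673/(-3106 + I*√1363)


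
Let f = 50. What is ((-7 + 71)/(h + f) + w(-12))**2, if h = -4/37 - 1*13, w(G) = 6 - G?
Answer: 725655844/1863225 ≈ 389.46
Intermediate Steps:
h = -485/37 (h = -4*1/37 - 13 = -4/37 - 13 = -485/37 ≈ -13.108)
((-7 + 71)/(h + f) + w(-12))**2 = ((-7 + 71)/(-485/37 + 50) + (6 - 1*(-12)))**2 = (64/(1365/37) + (6 + 12))**2 = (64*(37/1365) + 18)**2 = (2368/1365 + 18)**2 = (26938/1365)**2 = 725655844/1863225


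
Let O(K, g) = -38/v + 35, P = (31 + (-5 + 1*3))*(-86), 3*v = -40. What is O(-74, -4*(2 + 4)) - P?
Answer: 50637/20 ≈ 2531.9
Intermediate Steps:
v = -40/3 (v = (⅓)*(-40) = -40/3 ≈ -13.333)
P = -2494 (P = (31 + (-5 + 3))*(-86) = (31 - 2)*(-86) = 29*(-86) = -2494)
O(K, g) = 757/20 (O(K, g) = -38/(-40/3) + 35 = -38*(-3/40) + 35 = 57/20 + 35 = 757/20)
O(-74, -4*(2 + 4)) - P = 757/20 - 1*(-2494) = 757/20 + 2494 = 50637/20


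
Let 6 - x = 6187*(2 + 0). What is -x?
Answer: 12368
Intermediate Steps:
x = -12368 (x = 6 - 6187*(2 + 0) = 6 - 6187*2 = 6 - 1*12374 = 6 - 12374 = -12368)
-x = -1*(-12368) = 12368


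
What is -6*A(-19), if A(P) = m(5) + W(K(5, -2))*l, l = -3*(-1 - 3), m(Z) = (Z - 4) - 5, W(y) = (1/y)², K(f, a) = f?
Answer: 528/25 ≈ 21.120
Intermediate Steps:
W(y) = y⁻²
m(Z) = -9 + Z (m(Z) = (-4 + Z) - 5 = -9 + Z)
l = 12 (l = -3*(-4) = 12)
A(P) = -88/25 (A(P) = (-9 + 5) + 12/5² = -4 + (1/25)*12 = -4 + 12/25 = -88/25)
-6*A(-19) = -6*(-88/25) = 528/25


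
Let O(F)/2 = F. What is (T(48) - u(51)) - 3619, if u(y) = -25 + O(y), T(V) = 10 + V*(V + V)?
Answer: 922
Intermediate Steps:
O(F) = 2*F
T(V) = 10 + 2*V**2 (T(V) = 10 + V*(2*V) = 10 + 2*V**2)
u(y) = -25 + 2*y
(T(48) - u(51)) - 3619 = ((10 + 2*48**2) - (-25 + 2*51)) - 3619 = ((10 + 2*2304) - (-25 + 102)) - 3619 = ((10 + 4608) - 1*77) - 3619 = (4618 - 77) - 3619 = 4541 - 3619 = 922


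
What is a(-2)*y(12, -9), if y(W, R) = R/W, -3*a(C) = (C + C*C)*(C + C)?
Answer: -2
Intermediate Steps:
a(C) = -2*C*(C + C²)/3 (a(C) = -(C + C*C)*(C + C)/3 = -(C + C²)*2*C/3 = -2*C*(C + C²)/3)
a(-2)*y(12, -9) = ((⅔)*(-2)²*(-1 - 1*(-2)))*(-9/12) = ((⅔)*4*(-1 + 2))*(-9*1/12) = ((⅔)*4*1)*(-¾) = (8/3)*(-¾) = -2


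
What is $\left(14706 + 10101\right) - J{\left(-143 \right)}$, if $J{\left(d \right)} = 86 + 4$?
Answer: $24717$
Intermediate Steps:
$J{\left(d \right)} = 90$
$\left(14706 + 10101\right) - J{\left(-143 \right)} = \left(14706 + 10101\right) - 90 = 24807 - 90 = 24717$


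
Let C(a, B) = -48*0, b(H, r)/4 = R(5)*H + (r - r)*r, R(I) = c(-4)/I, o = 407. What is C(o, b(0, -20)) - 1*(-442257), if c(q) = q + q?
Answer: 442257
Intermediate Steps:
c(q) = 2*q
R(I) = -8/I (R(I) = (2*(-4))/I = -8/I)
b(H, r) = -32*H/5 (b(H, r) = 4*((-8/5)*H + (r - r)*r) = 4*((-8*⅕)*H + 0*r) = 4*(-8*H/5 + 0) = 4*(-8*H/5) = -32*H/5)
C(a, B) = 0
C(o, b(0, -20)) - 1*(-442257) = 0 - 1*(-442257) = 0 + 442257 = 442257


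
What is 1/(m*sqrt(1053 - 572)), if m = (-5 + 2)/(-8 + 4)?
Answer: 4*sqrt(481)/1443 ≈ 0.060795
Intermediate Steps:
m = 3/4 (m = -3/(-4) = -3*(-1/4) = 3/4 ≈ 0.75000)
1/(m*sqrt(1053 - 572)) = 1/(3*sqrt(1053 - 572)/4) = 1/(3*sqrt(481)/4) = 4*sqrt(481)/1443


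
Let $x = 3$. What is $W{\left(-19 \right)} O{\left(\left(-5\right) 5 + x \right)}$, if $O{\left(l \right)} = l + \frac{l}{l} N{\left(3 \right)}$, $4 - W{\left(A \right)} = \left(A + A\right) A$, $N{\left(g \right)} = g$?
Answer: $13642$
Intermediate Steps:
$W{\left(A \right)} = 4 - 2 A^{2}$ ($W{\left(A \right)} = 4 - \left(A + A\right) A = 4 - 2 A A = 4 - 2 A^{2}$)
$O{\left(l \right)} = 3 + l$ ($O{\left(l \right)} = l + \frac{l}{l} 3 = l + 1 \cdot 3 = l + 3 = 3 + l$)
$W{\left(-19 \right)} O{\left(\left(-5\right) 5 + x \right)} = \left(4 - 2 \left(-19\right)^{2}\right) \left(3 + \left(\left(-5\right) 5 + 3\right)\right) = \left(4 - 722\right) \left(3 + \left(-25 + 3\right)\right) = \left(4 - 722\right) \left(3 - 22\right) = \left(-718\right) \left(-19\right) = 13642$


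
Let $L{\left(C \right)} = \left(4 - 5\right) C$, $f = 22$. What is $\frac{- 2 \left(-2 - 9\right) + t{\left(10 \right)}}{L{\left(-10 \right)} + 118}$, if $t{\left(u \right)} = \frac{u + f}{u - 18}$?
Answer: $\frac{9}{64} \approx 0.14063$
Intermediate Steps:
$t{\left(u \right)} = \frac{22 + u}{-18 + u}$ ($t{\left(u \right)} = \frac{u + 22}{u - 18} = \frac{22 + u}{-18 + u}$)
$L{\left(C \right)} = - C$
$\frac{- 2 \left(-2 - 9\right) + t{\left(10 \right)}}{L{\left(-10 \right)} + 118} = \frac{- 2 \left(-2 - 9\right) + \frac{22 + 10}{-18 + 10}}{\left(-1\right) \left(-10\right) + 118} = \frac{\left(-2\right) \left(-11\right) + \frac{1}{-8} \cdot 32}{10 + 118} = \frac{22 - 4}{128} = \left(22 - 4\right) \frac{1}{128} = 18 \cdot \frac{1}{128} = \frac{9}{64}$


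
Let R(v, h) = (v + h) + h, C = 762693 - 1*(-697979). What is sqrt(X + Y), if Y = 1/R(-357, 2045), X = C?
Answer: sqrt(20354886457941)/3733 ≈ 1208.6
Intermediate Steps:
C = 1460672 (C = 762693 + 697979 = 1460672)
R(v, h) = v + 2*h (R(v, h) = (h + v) + h = v + 2*h)
X = 1460672
Y = 1/3733 (Y = 1/(-357 + 2*2045) = 1/(-357 + 4090) = 1/3733 ≈ 0.00026788)
sqrt(X + Y) = sqrt(1460672 + 1/3733) = sqrt(5452688577/3733) = sqrt(20354886457941)/3733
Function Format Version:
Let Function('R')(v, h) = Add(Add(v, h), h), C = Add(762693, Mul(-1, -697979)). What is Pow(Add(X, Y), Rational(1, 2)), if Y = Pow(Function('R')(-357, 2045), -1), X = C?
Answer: Mul(Rational(1, 3733), Pow(20354886457941, Rational(1, 2))) ≈ 1208.6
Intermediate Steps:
C = 1460672 (C = Add(762693, 697979) = 1460672)
Function('R')(v, h) = Add(v, Mul(2, h)) (Function('R')(v, h) = Add(Add(h, v), h) = Add(v, Mul(2, h)))
X = 1460672
Y = Rational(1, 3733) (Y = Pow(Add(-357, Mul(2, 2045)), -1) = Pow(Add(-357, 4090), -1) = Pow(3733, -1) = Rational(1, 3733) ≈ 0.00026788)
Pow(Add(X, Y), Rational(1, 2)) = Pow(Add(1460672, Rational(1, 3733)), Rational(1, 2)) = Pow(Rational(5452688577, 3733), Rational(1, 2)) = Mul(Rational(1, 3733), Pow(20354886457941, Rational(1, 2)))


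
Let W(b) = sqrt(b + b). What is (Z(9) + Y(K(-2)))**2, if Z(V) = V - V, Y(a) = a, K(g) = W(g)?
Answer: -4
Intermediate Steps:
W(b) = sqrt(2)*sqrt(b) (W(b) = sqrt(2*b) = sqrt(2)*sqrt(b))
K(g) = sqrt(2)*sqrt(g)
Z(V) = 0
(Z(9) + Y(K(-2)))**2 = (0 + sqrt(2)*sqrt(-2))**2 = (0 + sqrt(2)*(I*sqrt(2)))**2 = (0 + 2*I)**2 = (2*I)**2 = -4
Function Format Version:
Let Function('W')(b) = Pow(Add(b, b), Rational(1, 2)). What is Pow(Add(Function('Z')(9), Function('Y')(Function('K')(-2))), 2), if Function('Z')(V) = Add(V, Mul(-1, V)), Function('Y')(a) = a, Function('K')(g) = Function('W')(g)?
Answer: -4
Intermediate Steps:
Function('W')(b) = Mul(Pow(2, Rational(1, 2)), Pow(b, Rational(1, 2))) (Function('W')(b) = Pow(Mul(2, b), Rational(1, 2)) = Mul(Pow(2, Rational(1, 2)), Pow(b, Rational(1, 2))))
Function('K')(g) = Mul(Pow(2, Rational(1, 2)), Pow(g, Rational(1, 2)))
Function('Z')(V) = 0
Pow(Add(Function('Z')(9), Function('Y')(Function('K')(-2))), 2) = Pow(Add(0, Mul(Pow(2, Rational(1, 2)), Pow(-2, Rational(1, 2)))), 2) = Pow(Add(0, Mul(Pow(2, Rational(1, 2)), Mul(I, Pow(2, Rational(1, 2))))), 2) = Pow(Add(0, Mul(2, I)), 2) = Pow(Mul(2, I), 2) = -4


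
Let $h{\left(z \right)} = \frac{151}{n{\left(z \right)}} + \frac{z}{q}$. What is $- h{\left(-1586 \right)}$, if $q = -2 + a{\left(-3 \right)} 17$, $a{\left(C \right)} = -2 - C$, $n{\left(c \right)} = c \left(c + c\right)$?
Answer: $\frac{7978833847}{75461880} \approx 105.73$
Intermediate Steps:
$n{\left(c \right)} = 2 c^{2}$ ($n{\left(c \right)} = c 2 c = 2 c^{2}$)
$q = 15$ ($q = -2 + \left(-2 - -3\right) 17 = -2 + \left(-2 + 3\right) 17 = -2 + 1 \cdot 17 = -2 + 17 = 15$)
$h{\left(z \right)} = \frac{z}{15} + \frac{151}{2 z^{2}}$ ($h{\left(z \right)} = \frac{151}{2 z^{2}} + \frac{z}{15} = \frac{z}{15} + \frac{151}{2 z^{2}}$)
$- h{\left(-1586 \right)} = - (\frac{1}{15} \left(-1586\right) + \frac{151}{2 \cdot 2515396}) = - (- \frac{1586}{15} + \frac{151}{2} \cdot \frac{1}{2515396}) = - (- \frac{1586}{15} + \frac{151}{5030792}) = \left(-1\right) \left(- \frac{7978833847}{75461880}\right) = \frac{7978833847}{75461880}$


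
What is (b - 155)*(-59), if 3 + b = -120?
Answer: 16402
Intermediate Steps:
b = -123 (b = -3 - 120 = -123)
(b - 155)*(-59) = (-123 - 155)*(-59) = -278*(-59) = 16402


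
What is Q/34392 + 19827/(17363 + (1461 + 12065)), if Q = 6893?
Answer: 894808061/1062334488 ≈ 0.84230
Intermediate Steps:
Q/34392 + 19827/(17363 + (1461 + 12065)) = 6893/34392 + 19827/(17363 + (1461 + 12065)) = 6893*(1/34392) + 19827/(17363 + 13526) = 6893/34392 + 19827/30889 = 894808061/1062334488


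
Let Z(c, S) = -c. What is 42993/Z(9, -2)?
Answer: -4777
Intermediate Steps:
42993/Z(9, -2) = 42993/((-1*9)) = 42993/(-9) = 42993*(-1/9) = -4777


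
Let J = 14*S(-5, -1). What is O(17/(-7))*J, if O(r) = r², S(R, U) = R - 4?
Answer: -5202/7 ≈ -743.14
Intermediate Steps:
S(R, U) = -4 + R
J = -126 (J = 14*(-4 - 5) = 14*(-9) = -126)
O(17/(-7))*J = (17/(-7))²*(-126) = (17*(-⅐))²*(-126) = (-17/7)²*(-126) = (289/49)*(-126) = -5202/7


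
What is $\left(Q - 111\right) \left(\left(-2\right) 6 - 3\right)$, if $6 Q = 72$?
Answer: $1485$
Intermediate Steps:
$Q = 12$ ($Q = \frac{1}{6} \cdot 72 = 12$)
$\left(Q - 111\right) \left(\left(-2\right) 6 - 3\right) = \left(12 - 111\right) \left(\left(-2\right) 6 - 3\right) = - 99 \left(-12 - 3\right) = \left(-99\right) \left(-15\right) = 1485$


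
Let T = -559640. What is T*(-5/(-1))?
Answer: -2798200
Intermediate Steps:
T*(-5/(-1)) = -(-2798200)/(-1) = -(-2798200)*(-1) = -559640*5 = -2798200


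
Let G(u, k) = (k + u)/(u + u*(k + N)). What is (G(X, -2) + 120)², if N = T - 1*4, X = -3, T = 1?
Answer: 2059225/144 ≈ 14300.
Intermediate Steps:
N = -3 (N = 1 - 1*4 = 1 - 4 = -3)
G(u, k) = (k + u)/(u + u*(-3 + k)) (G(u, k) = (k + u)/(u + u*(k - 3)) = (k + u)/(u + u*(-3 + k)))
(G(X, -2) + 120)² = ((-2 - 3)/((-3)*(-2 - 2)) + 120)² = (-⅓*(-5)/(-4) + 120)² = (-⅓*(-¼)*(-5) + 120)² = (-5/12 + 120)² = (1435/12)² = 2059225/144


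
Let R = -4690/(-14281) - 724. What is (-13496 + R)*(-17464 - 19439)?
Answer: 7493933910390/14281 ≈ 5.2475e+8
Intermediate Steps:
R = -10334754/14281 (R = -4690*(-1/14281) - 724 = 4690/14281 - 724 = -10334754/14281 ≈ -723.67)
(-13496 + R)*(-17464 - 19439) = (-13496 - 10334754/14281)*(-17464 - 19439) = -203071130/14281*(-36903) = 7493933910390/14281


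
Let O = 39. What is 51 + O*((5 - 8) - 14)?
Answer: -612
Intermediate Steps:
51 + O*((5 - 8) - 14) = 51 + 39*((5 - 8) - 14) = 51 + 39*(-3 - 14) = 51 + 39*(-17) = 51 - 663 = -612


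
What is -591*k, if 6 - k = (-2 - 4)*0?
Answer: -3546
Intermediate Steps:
k = 6 (k = 6 - (-2 - 4)*0 = 6 - (-6)*0 = 6 - 1*0 = 6 + 0 = 6)
-591*k = -591*6 = -3546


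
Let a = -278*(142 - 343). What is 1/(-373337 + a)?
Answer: -1/317459 ≈ -3.1500e-6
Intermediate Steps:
a = 55878 (a = -278*(-201) = 55878)
1/(-373337 + a) = 1/(-373337 + 55878) = 1/(-317459) = -1/317459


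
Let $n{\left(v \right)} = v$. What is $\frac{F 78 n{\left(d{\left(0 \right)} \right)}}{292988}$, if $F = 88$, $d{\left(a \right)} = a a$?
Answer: $0$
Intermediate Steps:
$d{\left(a \right)} = a^{2}$
$\frac{F 78 n{\left(d{\left(0 \right)} \right)}}{292988} = \frac{88 \cdot 78 \cdot 0^{2}}{292988} = 6864 \cdot 0 \cdot \frac{1}{292988} = 0 \cdot \frac{1}{292988} = 0$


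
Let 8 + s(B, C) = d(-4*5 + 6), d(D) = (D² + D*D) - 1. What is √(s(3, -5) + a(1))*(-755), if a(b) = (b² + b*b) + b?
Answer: -755*√386 ≈ -14833.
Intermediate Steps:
d(D) = -1 + 2*D² (d(D) = (D² + D²) - 1 = 2*D² - 1 = -1 + 2*D²)
a(b) = b + 2*b² (a(b) = (b² + b²) + b = 2*b² + b = b + 2*b²)
s(B, C) = 383 (s(B, C) = -8 + (-1 + 2*(-4*5 + 6)²) = -8 + (-1 + 2*(-20 + 6)²) = -8 + (-1 + 2*(-14)²) = -8 + (-1 + 2*196) = -8 + (-1 + 392) = -8 + 391 = 383)
√(s(3, -5) + a(1))*(-755) = √(383 + 1*(1 + 2*1))*(-755) = √(383 + 1*(1 + 2))*(-755) = √(383 + 1*3)*(-755) = √(383 + 3)*(-755) = √386*(-755) = -755*√386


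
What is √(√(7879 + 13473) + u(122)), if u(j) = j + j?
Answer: √(244 + 2*√5338) ≈ 19.752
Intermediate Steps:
u(j) = 2*j
√(√(7879 + 13473) + u(122)) = √(√(7879 + 13473) + 2*122) = √(√21352 + 244) = √(2*√5338 + 244) = √(244 + 2*√5338)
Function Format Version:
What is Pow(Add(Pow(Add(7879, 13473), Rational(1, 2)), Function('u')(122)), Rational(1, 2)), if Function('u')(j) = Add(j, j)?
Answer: Pow(Add(244, Mul(2, Pow(5338, Rational(1, 2)))), Rational(1, 2)) ≈ 19.752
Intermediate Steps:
Function('u')(j) = Mul(2, j)
Pow(Add(Pow(Add(7879, 13473), Rational(1, 2)), Function('u')(122)), Rational(1, 2)) = Pow(Add(Pow(Add(7879, 13473), Rational(1, 2)), Mul(2, 122)), Rational(1, 2)) = Pow(Add(Pow(21352, Rational(1, 2)), 244), Rational(1, 2)) = Pow(Add(Mul(2, Pow(5338, Rational(1, 2))), 244), Rational(1, 2)) = Pow(Add(244, Mul(2, Pow(5338, Rational(1, 2)))), Rational(1, 2))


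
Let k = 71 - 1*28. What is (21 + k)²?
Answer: 4096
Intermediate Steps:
k = 43 (k = 71 - 28 = 43)
(21 + k)² = (21 + 43)² = 64² = 4096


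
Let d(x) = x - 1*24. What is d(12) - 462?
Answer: -474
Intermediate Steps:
d(x) = -24 + x (d(x) = x - 24 = -24 + x)
d(12) - 462 = (-24 + 12) - 462 = -12 - 462 = -474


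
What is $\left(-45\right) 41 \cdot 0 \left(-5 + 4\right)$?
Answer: $0$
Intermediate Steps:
$\left(-45\right) 41 \cdot 0 \left(-5 + 4\right) = - 1845 \cdot 0 \left(-1\right) = \left(-1845\right) 0 = 0$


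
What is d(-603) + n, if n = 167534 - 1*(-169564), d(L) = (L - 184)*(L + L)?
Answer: 1286220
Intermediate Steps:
d(L) = 2*L*(-184 + L) (d(L) = (-184 + L)*(2*L) = 2*L*(-184 + L))
n = 337098 (n = 167534 + 169564 = 337098)
d(-603) + n = 2*(-603)*(-184 - 603) + 337098 = 2*(-603)*(-787) + 337098 = 949122 + 337098 = 1286220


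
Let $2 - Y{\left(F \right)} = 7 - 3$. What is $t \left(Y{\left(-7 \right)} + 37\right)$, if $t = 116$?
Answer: $4060$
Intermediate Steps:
$Y{\left(F \right)} = -2$ ($Y{\left(F \right)} = 2 - \left(7 - 3\right) = 2 - 4 = -2$)
$t \left(Y{\left(-7 \right)} + 37\right) = 116 \left(-2 + 37\right) = 116 \cdot 35 = 4060$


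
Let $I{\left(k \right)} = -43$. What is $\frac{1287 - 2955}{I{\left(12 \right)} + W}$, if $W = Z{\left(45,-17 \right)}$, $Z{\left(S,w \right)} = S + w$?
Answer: $\frac{556}{5} \approx 111.2$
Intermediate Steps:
$W = 28$ ($W = 45 - 17 = 28$)
$\frac{1287 - 2955}{I{\left(12 \right)} + W} = \frac{1287 - 2955}{-43 + 28} = - \frac{1668}{-15} = \left(-1668\right) \left(- \frac{1}{15}\right) = \frac{556}{5}$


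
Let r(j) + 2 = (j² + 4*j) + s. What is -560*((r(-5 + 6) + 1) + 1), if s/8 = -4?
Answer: 15120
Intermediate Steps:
s = -32 (s = 8*(-4) = -32)
r(j) = -34 + j² + 4*j (r(j) = -2 + ((j² + 4*j) - 32) = -2 + (-32 + j² + 4*j) = -34 + j² + 4*j)
-560*((r(-5 + 6) + 1) + 1) = -560*(((-34 + (-5 + 6)² + 4*(-5 + 6)) + 1) + 1) = -560*(((-34 + 1² + 4*1) + 1) + 1) = -560*(((-34 + 1 + 4) + 1) + 1) = -560*((-29 + 1) + 1) = -560*(-28 + 1) = -560*(-27) = 15120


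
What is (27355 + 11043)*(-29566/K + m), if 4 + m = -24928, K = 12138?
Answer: -5810657640218/6069 ≈ -9.5743e+8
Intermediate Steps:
m = -24932 (m = -4 - 24928 = -24932)
(27355 + 11043)*(-29566/K + m) = (27355 + 11043)*(-29566/12138 - 24932) = 38398*(-29566*1/12138 - 24932) = 38398*(-14783/6069 - 24932) = 38398*(-151327091/6069) = -5810657640218/6069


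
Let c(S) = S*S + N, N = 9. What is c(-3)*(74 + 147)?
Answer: 3978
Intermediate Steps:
c(S) = 9 + S**2 (c(S) = S*S + 9 = S**2 + 9 = 9 + S**2)
c(-3)*(74 + 147) = (9 + (-3)**2)*(74 + 147) = (9 + 9)*221 = 18*221 = 3978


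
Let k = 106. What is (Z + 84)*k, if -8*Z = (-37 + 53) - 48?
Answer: 9328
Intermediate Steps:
Z = 4 (Z = -((-37 + 53) - 48)/8 = -(16 - 48)/8 = -⅛*(-32) = 4)
(Z + 84)*k = (4 + 84)*106 = 88*106 = 9328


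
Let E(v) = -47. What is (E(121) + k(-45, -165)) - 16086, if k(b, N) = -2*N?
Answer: -15803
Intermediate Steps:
(E(121) + k(-45, -165)) - 16086 = (-47 - 2*(-165)) - 16086 = (-47 + 330) - 16086 = 283 - 16086 = -15803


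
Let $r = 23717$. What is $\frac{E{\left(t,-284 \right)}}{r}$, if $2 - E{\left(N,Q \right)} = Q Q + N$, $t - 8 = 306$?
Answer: $- \frac{80968}{23717} \approx -3.4139$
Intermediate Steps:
$t = 314$ ($t = 8 + 306 = 314$)
$E{\left(N,Q \right)} = 2 - N - Q^{2}$ ($E{\left(N,Q \right)} = 2 - \left(Q Q + N\right) = 2 - \left(Q^{2} + N\right) = 2 - \left(N + Q^{2}\right) = 2 - N - Q^{2}$)
$\frac{E{\left(t,-284 \right)}}{r} = \frac{2 - 314 - \left(-284\right)^{2}}{23717} = \left(2 - 314 - 80656\right) \frac{1}{23717} = \left(-80968\right) \frac{1}{23717} = - \frac{80968}{23717}$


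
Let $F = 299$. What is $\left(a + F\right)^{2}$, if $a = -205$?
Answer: $8836$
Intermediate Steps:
$\left(a + F\right)^{2} = \left(-205 + 299\right)^{2} = 94^{2} = 8836$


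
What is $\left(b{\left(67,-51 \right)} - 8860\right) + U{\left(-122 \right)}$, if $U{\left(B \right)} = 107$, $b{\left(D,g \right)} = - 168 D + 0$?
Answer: $-20009$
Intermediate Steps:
$b{\left(D,g \right)} = - 168 D$
$\left(b{\left(67,-51 \right)} - 8860\right) + U{\left(-122 \right)} = \left(\left(-168\right) 67 - 8860\right) + 107 = \left(-11256 - 8860\right) + 107 = -20116 + 107 = -20009$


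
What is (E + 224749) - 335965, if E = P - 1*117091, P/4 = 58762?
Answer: 6741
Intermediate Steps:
P = 235048 (P = 4*58762 = 235048)
E = 117957 (E = 235048 - 1*117091 = 235048 - 117091 = 117957)
(E + 224749) - 335965 = (117957 + 224749) - 335965 = 342706 - 335965 = 6741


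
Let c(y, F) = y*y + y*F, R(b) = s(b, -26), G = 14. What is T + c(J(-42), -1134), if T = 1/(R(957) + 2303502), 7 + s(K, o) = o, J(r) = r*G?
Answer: 2332345287385/2303469 ≈ 1.0125e+6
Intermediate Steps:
J(r) = 14*r (J(r) = r*14 = 14*r)
s(K, o) = -7 + o
R(b) = -33 (R(b) = -7 - 26 = -33)
c(y, F) = y² + F*y
T = 1/2303469 (T = 1/(-33 + 2303502) = 1/2303469 ≈ 4.3413e-7)
T + c(J(-42), -1134) = 1/2303469 + (14*(-42))*(-1134 + 14*(-42)) = 1/2303469 - 588*(-1134 - 588) = 1/2303469 - 588*(-1722) = 1/2303469 + 1012536 = 2332345287385/2303469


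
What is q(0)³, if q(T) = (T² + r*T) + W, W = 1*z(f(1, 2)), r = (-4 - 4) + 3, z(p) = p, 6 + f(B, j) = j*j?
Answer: -8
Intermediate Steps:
f(B, j) = -6 + j² (f(B, j) = -6 + j*j = -6 + j²)
r = -5 (r = -8 + 3 = -5)
W = -2 (W = 1*(-6 + 2²) = 1*(-6 + 4) = 1*(-2) = -2)
q(T) = -2 + T² - 5*T (q(T) = (T² - 5*T) - 2 = -2 + T² - 5*T)
q(0)³ = (-2 + 0² - 5*0)³ = (-2 + 0 + 0)³ = (-2)³ = -8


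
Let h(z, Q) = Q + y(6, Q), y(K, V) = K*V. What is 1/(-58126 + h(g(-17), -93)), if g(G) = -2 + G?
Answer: -1/58777 ≈ -1.7013e-5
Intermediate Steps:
h(z, Q) = 7*Q (h(z, Q) = Q + 6*Q = 7*Q)
1/(-58126 + h(g(-17), -93)) = 1/(-58126 + 7*(-93)) = 1/(-58126 - 651) = 1/(-58777) = -1/58777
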